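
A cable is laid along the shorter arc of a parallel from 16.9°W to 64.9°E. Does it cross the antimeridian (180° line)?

No

Signed shortest Δλ = ((64.9 − -16.9 + 180) mod 360) − 180 = 81.8°.
Going east by 81.8° from -16.9° reaches +64.9° without touching 180°.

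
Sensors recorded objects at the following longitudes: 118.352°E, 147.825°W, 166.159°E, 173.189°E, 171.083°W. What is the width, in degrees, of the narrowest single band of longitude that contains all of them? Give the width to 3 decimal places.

93.823°

Sort the longitudes: -171.083°, -147.825°, +118.352°, +166.159°, +173.189°.
Eastward gaps between consecutive values (wrapping around): 23.258°, 266.177°, 47.807°, 7.030°, 15.728°.
Largest gap = 266.177° ⇒ minimal covering band is its complement: 360° − 266.177° = 93.823°.
Band runs from +118.352° eastward to -147.825°, crossing the antimeridian.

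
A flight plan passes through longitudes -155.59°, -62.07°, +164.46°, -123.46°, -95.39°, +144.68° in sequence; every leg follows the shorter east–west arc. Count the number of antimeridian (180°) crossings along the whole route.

Leg 1: -155.59° → -62.07°, shortest Δλ = 93.52° (east) — does not cross 180°.
Leg 2: -62.07° → +164.46°, shortest Δλ = -133.47° (west) — crosses 180°.
Leg 3: +164.46° → -123.46°, shortest Δλ = 72.08° (east) — crosses 180°.
Leg 4: -123.46° → -95.39°, shortest Δλ = 28.07° (east) — does not cross 180°.
Leg 5: -95.39° → +144.68°, shortest Δλ = -119.93° (west) — crosses 180°.
Total crossings: 3.

3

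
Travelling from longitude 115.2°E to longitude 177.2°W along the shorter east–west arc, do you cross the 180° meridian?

Yes

Naïve |-177.2 − 115.2| = 292.4° > 180°, so the shorter arc goes the other way round — across 180°.
Signed shortest Δλ = ((-177.2 − 115.2 + 180) mod 360) − 180 = 67.6°.
Going east by 67.6° from +115.2° passes through 180° before reaching -177.2°.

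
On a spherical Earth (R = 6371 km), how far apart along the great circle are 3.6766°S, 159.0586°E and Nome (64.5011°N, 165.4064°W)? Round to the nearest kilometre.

Δλ = -165.4064 − 159.0586 = -324.4650°; wrapped into (−180°, 180°]: 35.5350°.
Δφ = 64.5011 − -3.6766 = 68.1777°.
a = sin²(Δφ/2) + cos φ₁ · cos φ₂ · sin²(Δλ/2) = 0.354140.
c = 2·atan2(√a, √(1−a)) = 1.27477 rad → d = 6371·c ≈ 8121.58 km.

8122 km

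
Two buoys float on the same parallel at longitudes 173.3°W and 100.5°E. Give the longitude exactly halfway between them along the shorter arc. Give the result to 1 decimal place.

143.6°E

Signed shortest Δλ from -173.3° to +100.5° is -86.2°.
Midpoint longitude = -173.3° + (-86.2°)/2 = -173.3° − 43.1° = -216.4°.
Normalise into (−180°, 180°]: +143.6°.
(The naïve average (-173.3 + +100.5)/2 = -36.4° is on the wrong side of the globe.)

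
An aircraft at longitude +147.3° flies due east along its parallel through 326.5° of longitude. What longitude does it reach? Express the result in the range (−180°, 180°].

+113.8°

Start at +147.3°; shift +326.5° → +473.8°.
+473.8° lies outside (−180°, 180°]; subtract 360° → +113.8°.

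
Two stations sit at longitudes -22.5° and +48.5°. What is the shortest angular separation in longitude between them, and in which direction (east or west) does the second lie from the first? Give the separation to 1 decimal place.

Raw difference: 48.5 − -22.5 = 71.0°.
Normalise into (−180°, 180°]: 71.0° stays 71.0°.
Positive ⇒ the second point lies to the east; separation 71.0°.

71.0° east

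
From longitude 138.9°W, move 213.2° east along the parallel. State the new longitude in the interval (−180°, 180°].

Start at -138.9°; shift +213.2° → +74.3°.
+74.3° already lies in (−180°, 180°].

74.3°E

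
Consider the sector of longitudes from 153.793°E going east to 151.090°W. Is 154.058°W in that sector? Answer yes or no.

Yes

Band width going east from +153.793° to -151.090°: ((-151.090 − 153.793) mod 360) = 55.117°.
Offset of -154.058° east of the west edge: ((-154.058 − 153.793) mod 360) = 52.149°.
52.149° ≤ 55.117° ⇒ inside.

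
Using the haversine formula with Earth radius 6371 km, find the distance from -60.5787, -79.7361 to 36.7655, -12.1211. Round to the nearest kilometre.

12432 km

Δλ = -12.1211 − -79.7361 = 67.6150°.
Δφ = 36.7655 − -60.5787 = 97.3442°.
a = sin²(Δφ/2) + cos φ₁ · cos φ₂ · sin²(Δλ/2) = 0.685743.
c = 2·atan2(√a, √(1−a)) = 1.95140 rad → d = 6371·c ≈ 12432.40 km.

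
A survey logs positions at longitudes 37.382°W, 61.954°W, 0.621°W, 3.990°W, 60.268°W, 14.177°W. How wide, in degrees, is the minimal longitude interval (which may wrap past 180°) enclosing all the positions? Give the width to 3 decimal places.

Sort the longitudes: -61.954°, -60.268°, -37.382°, -14.177°, -3.990°, -0.621°.
Eastward gaps between consecutive values (wrapping around): 1.686°, 22.886°, 23.205°, 10.187°, 3.369°, 298.667°.
Largest gap = 298.667° ⇒ minimal covering band is its complement: 360° − 298.667° = 61.333°.
Band runs from -61.954° eastward to -0.621°.

61.333°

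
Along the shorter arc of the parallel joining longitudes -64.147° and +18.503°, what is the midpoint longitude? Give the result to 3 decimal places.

Signed shortest Δλ from -64.147° to +18.503° is +82.650°.
Midpoint longitude = -64.147° + (+82.650°)/2 = -64.147° + 41.325° = -22.822°.

-22.822°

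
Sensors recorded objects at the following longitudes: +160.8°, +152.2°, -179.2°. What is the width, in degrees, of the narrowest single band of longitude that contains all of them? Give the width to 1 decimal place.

28.6°

Sort the longitudes: -179.2°, +152.2°, +160.8°.
Eastward gaps between consecutive values (wrapping around): 331.4°, 8.6°, 20.0°.
Largest gap = 331.4° ⇒ minimal covering band is its complement: 360° − 331.4° = 28.6°.
Band runs from +152.2° eastward to -179.2°, crossing the antimeridian.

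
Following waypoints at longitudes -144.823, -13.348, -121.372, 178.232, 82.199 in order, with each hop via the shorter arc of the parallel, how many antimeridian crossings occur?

Leg 1: -144.823° → -13.348°, shortest Δλ = 131.475° (east) — does not cross 180°.
Leg 2: -13.348° → -121.372°, shortest Δλ = -108.024° (west) — does not cross 180°.
Leg 3: -121.372° → +178.232°, shortest Δλ = -60.396° (west) — crosses 180°.
Leg 4: +178.232° → +82.199°, shortest Δλ = -96.033° (west) — does not cross 180°.
Total crossings: 1.

1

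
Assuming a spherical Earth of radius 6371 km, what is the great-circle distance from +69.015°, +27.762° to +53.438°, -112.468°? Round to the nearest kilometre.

Δλ = -112.468 − 27.762 = -140.230°.
Δφ = 53.438 − 69.015 = -15.577°.
a = sin²(Δφ/2) + cos φ₁ · cos φ₂ · sin²(Δλ/2) = 0.207016.
c = 2·atan2(√a, √(1−a)) = 0.94472 rad → d = 6371·c ≈ 6018.82 km.

6019 km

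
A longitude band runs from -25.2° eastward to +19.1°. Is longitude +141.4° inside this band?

No

Band width going east from -25.2° to +19.1°: ((19.1 − -25.2) mod 360) = 44.3°.
Offset of +141.4° east of the west edge: ((141.4 − -25.2) mod 360) = 166.6°.
166.6° > 44.3° ⇒ outside.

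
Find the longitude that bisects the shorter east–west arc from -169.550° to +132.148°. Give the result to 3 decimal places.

Signed shortest Δλ from -169.550° to +132.148° is -58.302°.
Midpoint longitude = -169.550° + (-58.302°)/2 = -169.550° − 29.151° = -198.701°.
Normalise into (−180°, 180°]: +161.299°.
(The naïve average (-169.550 + +132.148)/2 = -18.701° is on the wrong side of the globe.)

+161.299°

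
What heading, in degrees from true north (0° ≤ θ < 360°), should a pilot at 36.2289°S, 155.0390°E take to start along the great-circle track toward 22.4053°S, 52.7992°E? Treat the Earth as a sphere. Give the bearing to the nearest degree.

Δλ = 52.7992 − 155.0390 = -102.2398°.
θ = atan2( sin Δλ · cos φ₂ , cos φ₁ · sin φ₂ − sin φ₁ · cos φ₂ · cos Δλ )
  = atan2(-0.90350, -0.42330) = -115.104° → normalised to [0°, 360°): 244.896°.

245°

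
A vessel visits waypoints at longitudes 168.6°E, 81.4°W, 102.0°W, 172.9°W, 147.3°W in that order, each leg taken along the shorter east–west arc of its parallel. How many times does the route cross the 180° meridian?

1

Leg 1: +168.6° → -81.4°, shortest Δλ = 110.0° (east) — crosses 180°.
Leg 2: -81.4° → -102.0°, shortest Δλ = -20.6° (west) — does not cross 180°.
Leg 3: -102.0° → -172.9°, shortest Δλ = -70.9° (west) — does not cross 180°.
Leg 4: -172.9° → -147.3°, shortest Δλ = 25.6° (east) — does not cross 180°.
Total crossings: 1.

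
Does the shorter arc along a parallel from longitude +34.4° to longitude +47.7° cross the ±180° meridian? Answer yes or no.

No

Signed shortest Δλ = ((47.7 − 34.4 + 180) mod 360) − 180 = 13.3°.
Going east by 13.3° from +34.4° reaches +47.7° without touching 180°.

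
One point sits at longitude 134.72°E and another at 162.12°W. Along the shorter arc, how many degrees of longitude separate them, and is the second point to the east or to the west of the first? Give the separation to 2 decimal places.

Raw difference: -162.12 − 134.72 = -296.84°.
Normalise into (−180°, 180°]: -296.84° + 360° = 63.16°.
Positive ⇒ the second point lies to the east; separation 63.16°.

63.16° east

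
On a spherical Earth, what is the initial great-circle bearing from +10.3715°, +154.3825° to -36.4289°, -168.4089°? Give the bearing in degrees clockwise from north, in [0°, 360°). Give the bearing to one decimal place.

145.2°

Δλ = -168.4089 − 154.3825 = -322.7914°; wrapped into (−180°, 180°]: 37.2086°.
θ = atan2( sin Δλ · cos φ₂ , cos φ₁ · sin φ₂ − sin φ₁ · cos φ₂ · cos Δλ )
  = atan2(0.48655, -0.69949) = 145.178° → normalised to [0°, 360°): 145.178°.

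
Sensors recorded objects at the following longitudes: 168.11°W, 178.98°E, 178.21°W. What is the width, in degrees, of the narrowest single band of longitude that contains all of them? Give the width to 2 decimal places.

12.91°

Sort the longitudes: -178.21°, -168.11°, +178.98°.
Eastward gaps between consecutive values (wrapping around): 10.10°, 347.09°, 2.81°.
Largest gap = 347.09° ⇒ minimal covering band is its complement: 360° − 347.09° = 12.91°.
Band runs from +178.98° eastward to -168.11°, crossing the antimeridian.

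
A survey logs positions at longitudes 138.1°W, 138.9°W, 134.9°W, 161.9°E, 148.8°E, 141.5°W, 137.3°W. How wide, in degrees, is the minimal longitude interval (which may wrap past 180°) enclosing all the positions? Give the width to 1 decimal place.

Sort the longitudes: -141.5°, -138.9°, -138.1°, -137.3°, -134.9°, +148.8°, +161.9°.
Eastward gaps between consecutive values (wrapping around): 2.6°, 0.8°, 0.8°, 2.4°, 283.7°, 13.1°, 56.6°.
Largest gap = 283.7° ⇒ minimal covering band is its complement: 360° − 283.7° = 76.3°.
Band runs from +148.8° eastward to -134.9°, crossing the antimeridian.

76.3°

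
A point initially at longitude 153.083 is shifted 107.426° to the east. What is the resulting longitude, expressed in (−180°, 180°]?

-99.491°

Start at +153.083°; shift +107.426° → +260.509°.
+260.509° lies outside (−180°, 180°]; subtract 360° → -99.491°.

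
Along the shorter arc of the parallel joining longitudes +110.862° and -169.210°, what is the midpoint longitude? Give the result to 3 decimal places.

Signed shortest Δλ from +110.862° to -169.210° is +79.928°.
Midpoint longitude = +110.862° + (+79.928°)/2 = +110.862° + 39.964° = +150.826°.
(The naïve average (+110.862 + -169.210)/2 = -29.174° is on the wrong side of the globe.)

+150.826°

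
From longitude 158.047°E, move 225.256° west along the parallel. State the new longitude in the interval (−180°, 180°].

Start at +158.047°; shift −225.256° → -67.209°.
-67.209° already lies in (−180°, 180°].

67.209°W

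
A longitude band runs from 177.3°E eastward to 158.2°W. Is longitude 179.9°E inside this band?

Band width going east from +177.3° to -158.2°: ((-158.2 − 177.3) mod 360) = 24.5°.
Offset of +179.9° east of the west edge: ((179.9 − 177.3) mod 360) = 2.6°.
2.6° ≤ 24.5° ⇒ inside.

Yes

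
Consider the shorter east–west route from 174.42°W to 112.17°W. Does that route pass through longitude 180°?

Signed shortest Δλ = ((-112.17 − -174.42 + 180) mod 360) − 180 = 62.25°.
Going east by 62.25° from -174.42° reaches -112.17° without touching 180°.

No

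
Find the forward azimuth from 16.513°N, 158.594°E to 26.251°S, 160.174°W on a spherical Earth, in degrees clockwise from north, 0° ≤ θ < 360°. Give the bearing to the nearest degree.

136°

Δλ = -160.174 − 158.594 = -318.768°; wrapped into (−180°, 180°]: 41.232°.
θ = atan2( sin Δλ · cos φ₂ , cos φ₁ · sin φ₂ − sin φ₁ · cos φ₂ · cos Δλ )
  = atan2(0.59113, -0.61577) = 136.170° → normalised to [0°, 360°): 136.170°.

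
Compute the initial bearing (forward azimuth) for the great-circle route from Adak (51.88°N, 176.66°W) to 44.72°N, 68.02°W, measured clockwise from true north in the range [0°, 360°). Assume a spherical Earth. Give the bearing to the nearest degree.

48°

Δλ = -68.02 − -176.66 = 108.64°.
θ = atan2( sin Δλ · cos φ₂ , cos φ₁ · sin φ₂ − sin φ₁ · cos φ₂ · cos Δλ )
  = atan2(0.67328, 0.61304) = 47.682° → normalised to [0°, 360°): 47.682°.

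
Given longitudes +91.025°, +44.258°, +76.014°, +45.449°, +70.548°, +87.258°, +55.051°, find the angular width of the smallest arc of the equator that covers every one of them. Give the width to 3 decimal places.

46.767°

Sort the longitudes: +44.258°, +45.449°, +55.051°, +70.548°, +76.014°, +87.258°, +91.025°.
Eastward gaps between consecutive values (wrapping around): 1.191°, 9.602°, 15.497°, 5.466°, 11.244°, 3.767°, 313.233°.
Largest gap = 313.233° ⇒ minimal covering band is its complement: 360° − 313.233° = 46.767°.
Band runs from +44.258° eastward to +91.025°.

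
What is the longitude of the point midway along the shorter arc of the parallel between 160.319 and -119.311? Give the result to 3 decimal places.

Signed shortest Δλ from +160.319° to -119.311° is +80.370°.
Midpoint longitude = +160.319° + (+80.370°)/2 = +160.319° + 40.185° = +200.504°.
Normalise into (−180°, 180°]: -159.496°.
(The naïve average (+160.319 + -119.311)/2 = 20.504° is on the wrong side of the globe.)

-159.496°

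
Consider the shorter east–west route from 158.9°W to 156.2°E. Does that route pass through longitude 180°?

Yes

Naïve |156.2 − -158.9| = 315.1° > 180°, so the shorter arc goes the other way round — across 180°.
Signed shortest Δλ = ((156.2 − -158.9 + 180) mod 360) − 180 = -44.9°.
Going west by 44.9° from -158.9° passes through 180° before reaching +156.2°.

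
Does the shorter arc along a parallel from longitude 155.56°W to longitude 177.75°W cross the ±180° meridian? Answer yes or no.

Signed shortest Δλ = ((-177.75 − -155.56 + 180) mod 360) − 180 = -22.19°.
Going west by 22.19° from -155.56° reaches -177.75° without touching 180°.

No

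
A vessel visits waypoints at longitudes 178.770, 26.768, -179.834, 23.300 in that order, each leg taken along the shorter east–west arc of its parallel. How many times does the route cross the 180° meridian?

Leg 1: +178.770° → +26.768°, shortest Δλ = -152.002° (west) — does not cross 180°.
Leg 2: +26.768° → -179.834°, shortest Δλ = 153.398° (east) — crosses 180°.
Leg 3: -179.834° → +23.300°, shortest Δλ = -156.866° (west) — crosses 180°.
Total crossings: 2.

2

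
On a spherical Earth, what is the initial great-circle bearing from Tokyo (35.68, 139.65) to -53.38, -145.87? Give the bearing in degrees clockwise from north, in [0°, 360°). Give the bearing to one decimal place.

142.4°

Δλ = -145.87 − 139.65 = -285.52°; wrapped into (−180°, 180°]: 74.48°.
θ = atan2( sin Δλ · cos φ₂ , cos φ₁ · sin φ₂ − sin φ₁ · cos φ₂ · cos Δλ )
  = atan2(0.57475, -0.74504) = 142.352° → normalised to [0°, 360°): 142.352°.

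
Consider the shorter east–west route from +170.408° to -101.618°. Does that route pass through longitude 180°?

Yes

Naïve |-101.618 − 170.408| = 272.026° > 180°, so the shorter arc goes the other way round — across 180°.
Signed shortest Δλ = ((-101.618 − 170.408 + 180) mod 360) − 180 = 87.974°.
Going east by 87.974° from +170.408° passes through 180° before reaching -101.618°.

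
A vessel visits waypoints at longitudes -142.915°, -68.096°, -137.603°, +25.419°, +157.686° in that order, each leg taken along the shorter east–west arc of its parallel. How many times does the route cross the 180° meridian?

0

Leg 1: -142.915° → -68.096°, shortest Δλ = 74.819° (east) — does not cross 180°.
Leg 2: -68.096° → -137.603°, shortest Δλ = -69.507° (west) — does not cross 180°.
Leg 3: -137.603° → +25.419°, shortest Δλ = 163.022° (east) — does not cross 180°.
Leg 4: +25.419° → +157.686°, shortest Δλ = 132.267° (east) — does not cross 180°.
Total crossings: 0.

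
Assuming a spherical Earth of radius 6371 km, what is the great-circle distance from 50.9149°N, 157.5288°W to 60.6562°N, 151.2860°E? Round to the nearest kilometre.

3281 km

Δλ = 151.2860 − -157.5288 = 308.8148°; wrapped into (−180°, 180°]: -51.1852°.
Δφ = 60.6562 − 50.9149 = 9.7413°.
a = sin²(Δφ/2) + cos φ₁ · cos φ₂ · sin²(Δλ/2) = 0.064861.
c = 2·atan2(√a, √(1−a)) = 0.51503 rad → d = 6371·c ≈ 3281.25 km.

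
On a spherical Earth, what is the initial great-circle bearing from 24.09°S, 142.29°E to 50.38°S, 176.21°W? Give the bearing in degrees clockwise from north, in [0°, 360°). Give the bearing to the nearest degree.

140°

Δλ = -176.21 − 142.29 = -318.50°; wrapped into (−180°, 180°]: 41.50°.
θ = atan2( sin Δλ · cos φ₂ , cos φ₁ · sin φ₂ − sin φ₁ · cos φ₂ · cos Δλ )
  = atan2(0.42255, -0.50826) = 140.261° → normalised to [0°, 360°): 140.261°.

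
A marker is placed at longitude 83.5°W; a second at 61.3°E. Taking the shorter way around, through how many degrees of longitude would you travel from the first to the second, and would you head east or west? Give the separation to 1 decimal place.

144.8° east

Raw difference: 61.3 − -83.5 = 144.8°.
Normalise into (−180°, 180°]: 144.8° stays 144.8°.
Positive ⇒ the second point lies to the east; separation 144.8°.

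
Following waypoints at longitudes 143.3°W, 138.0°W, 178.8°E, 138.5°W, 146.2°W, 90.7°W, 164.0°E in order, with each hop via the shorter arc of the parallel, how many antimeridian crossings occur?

Leg 1: -143.3° → -138.0°, shortest Δλ = 5.3° (east) — does not cross 180°.
Leg 2: -138.0° → +178.8°, shortest Δλ = -43.2° (west) — crosses 180°.
Leg 3: +178.8° → -138.5°, shortest Δλ = 42.7° (east) — crosses 180°.
Leg 4: -138.5° → -146.2°, shortest Δλ = -7.7° (west) — does not cross 180°.
Leg 5: -146.2° → -90.7°, shortest Δλ = 55.5° (east) — does not cross 180°.
Leg 6: -90.7° → +164.0°, shortest Δλ = -105.3° (west) — crosses 180°.
Total crossings: 3.

3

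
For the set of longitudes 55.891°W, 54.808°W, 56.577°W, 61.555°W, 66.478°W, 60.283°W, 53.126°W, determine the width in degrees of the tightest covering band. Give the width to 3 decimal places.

13.352°

Sort the longitudes: -66.478°, -61.555°, -60.283°, -56.577°, -55.891°, -54.808°, -53.126°.
Eastward gaps between consecutive values (wrapping around): 4.923°, 1.272°, 3.706°, 0.686°, 1.083°, 1.682°, 346.648°.
Largest gap = 346.648° ⇒ minimal covering band is its complement: 360° − 346.648° = 13.352°.
Band runs from -66.478° eastward to -53.126°.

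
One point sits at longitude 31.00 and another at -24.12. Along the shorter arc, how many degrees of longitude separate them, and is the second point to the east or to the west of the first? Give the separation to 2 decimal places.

55.12° west

Raw difference: -24.12 − 31.00 = -55.12°.
Normalise into (−180°, 180°]: -55.12° stays -55.12°.
Negative ⇒ the second point lies to the west; separation 55.12°.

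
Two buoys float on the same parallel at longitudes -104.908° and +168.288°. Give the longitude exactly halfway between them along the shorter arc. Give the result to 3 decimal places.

Signed shortest Δλ from -104.908° to +168.288° is -86.804°.
Midpoint longitude = -104.908° + (-86.804°)/2 = -104.908° − 43.402° = -148.310°.
(The naïve average (-104.908 + +168.288)/2 = 31.69° is on the wrong side of the globe.)

-148.310°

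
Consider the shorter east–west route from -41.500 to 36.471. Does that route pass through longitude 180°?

Signed shortest Δλ = ((36.471 − -41.500 + 180) mod 360) − 180 = 77.971°.
Going east by 77.971° from -41.500° reaches +36.471° without touching 180°.

No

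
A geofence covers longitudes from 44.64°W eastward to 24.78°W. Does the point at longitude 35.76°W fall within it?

Yes

Band width going east from -44.64° to -24.78°: ((-24.78 − -44.64) mod 360) = 19.86°.
Offset of -35.76° east of the west edge: ((-35.76 − -44.64) mod 360) = 8.88°.
8.88° ≤ 19.86° ⇒ inside.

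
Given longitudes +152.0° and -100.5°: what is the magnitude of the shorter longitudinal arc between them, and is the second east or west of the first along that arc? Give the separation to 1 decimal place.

107.5° east

Raw difference: -100.5 − 152.0 = -252.5°.
Normalise into (−180°, 180°]: -252.5° + 360° = 107.5°.
Positive ⇒ the second point lies to the east; separation 107.5°.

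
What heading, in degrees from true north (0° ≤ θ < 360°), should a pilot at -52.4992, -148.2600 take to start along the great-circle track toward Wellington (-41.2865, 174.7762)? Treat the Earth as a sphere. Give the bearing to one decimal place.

Δλ = 174.7762 − -148.2600 = 323.0362°; wrapped into (−180°, 180°]: -36.9638°.
θ = atan2( sin Δλ · cos φ₂ , cos φ₁ · sin φ₂ − sin φ₁ · cos φ₂ · cos Δλ )
  = atan2(-0.45184, 0.07464) = -80.620° → normalised to [0°, 360°): 279.380°.

279.4°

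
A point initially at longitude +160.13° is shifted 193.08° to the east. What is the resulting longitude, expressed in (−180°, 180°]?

Start at +160.13°; shift +193.08° → +353.21°.
+353.21° lies outside (−180°, 180°]; subtract 360° → -6.79°.

-6.79°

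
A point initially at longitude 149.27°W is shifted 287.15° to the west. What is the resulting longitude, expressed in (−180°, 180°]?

Start at -149.27°; shift −287.15° → -436.42°.
-436.42° lies outside (−180°, 180°]; add 360° → -76.42°.

76.42°W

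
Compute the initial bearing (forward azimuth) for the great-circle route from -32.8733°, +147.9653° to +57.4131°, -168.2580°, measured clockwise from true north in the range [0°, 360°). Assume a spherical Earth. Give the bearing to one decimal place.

Δλ = -168.2580 − 147.9653 = -316.2233°; wrapped into (−180°, 180°]: 43.7767°.
θ = atan2( sin Δλ · cos φ₂ , cos φ₁ · sin φ₂ − sin φ₁ · cos φ₂ · cos Δλ )
  = atan2(0.37262, 0.91873) = 22.076° → normalised to [0°, 360°): 22.076°.

22.1°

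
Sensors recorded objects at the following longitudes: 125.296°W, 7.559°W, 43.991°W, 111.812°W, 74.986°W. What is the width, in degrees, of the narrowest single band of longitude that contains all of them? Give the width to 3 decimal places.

Sort the longitudes: -125.296°, -111.812°, -74.986°, -43.991°, -7.559°.
Eastward gaps between consecutive values (wrapping around): 13.484°, 36.826°, 30.995°, 36.432°, 242.263°.
Largest gap = 242.263° ⇒ minimal covering band is its complement: 360° − 242.263° = 117.737°.
Band runs from -125.296° eastward to -7.559°.

117.737°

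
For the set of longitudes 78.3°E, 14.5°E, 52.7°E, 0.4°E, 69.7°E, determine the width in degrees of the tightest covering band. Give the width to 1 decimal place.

Sort the longitudes: +0.4°, +14.5°, +52.7°, +69.7°, +78.3°.
Eastward gaps between consecutive values (wrapping around): 14.1°, 38.2°, 17.0°, 8.6°, 282.1°.
Largest gap = 282.1° ⇒ minimal covering band is its complement: 360° − 282.1° = 77.9°.
Band runs from +0.4° eastward to +78.3°.

77.9°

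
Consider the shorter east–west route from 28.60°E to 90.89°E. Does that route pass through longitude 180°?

Signed shortest Δλ = ((90.89 − 28.60 + 180) mod 360) − 180 = 62.29°.
Going east by 62.29° from +28.60° reaches +90.89° without touching 180°.

No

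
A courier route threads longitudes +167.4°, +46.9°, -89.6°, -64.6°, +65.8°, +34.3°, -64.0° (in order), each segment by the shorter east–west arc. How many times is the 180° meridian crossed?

0

Leg 1: +167.4° → +46.9°, shortest Δλ = -120.5° (west) — does not cross 180°.
Leg 2: +46.9° → -89.6°, shortest Δλ = -136.5° (west) — does not cross 180°.
Leg 3: -89.6° → -64.6°, shortest Δλ = 25.0° (east) — does not cross 180°.
Leg 4: -64.6° → +65.8°, shortest Δλ = 130.4° (east) — does not cross 180°.
Leg 5: +65.8° → +34.3°, shortest Δλ = -31.5° (west) — does not cross 180°.
Leg 6: +34.3° → -64.0°, shortest Δλ = -98.3° (west) — does not cross 180°.
Total crossings: 0.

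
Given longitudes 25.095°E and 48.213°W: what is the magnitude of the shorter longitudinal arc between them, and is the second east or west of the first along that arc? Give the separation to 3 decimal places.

73.308° west

Raw difference: -48.213 − 25.095 = -73.308°.
Normalise into (−180°, 180°]: -73.308° stays -73.308°.
Negative ⇒ the second point lies to the west; separation 73.308°.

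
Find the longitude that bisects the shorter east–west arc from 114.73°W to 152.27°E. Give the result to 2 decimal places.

Signed shortest Δλ from -114.73° to +152.27° is -93.00°.
Midpoint longitude = -114.73° + (-93.00°)/2 = -114.73° − 46.50° = -161.23°.
(The naïve average (-114.73 + +152.27)/2 = 18.77° is on the wrong side of the globe.)

161.23°W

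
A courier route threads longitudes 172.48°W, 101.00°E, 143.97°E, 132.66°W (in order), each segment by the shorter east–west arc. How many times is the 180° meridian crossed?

2

Leg 1: -172.48° → +101.00°, shortest Δλ = -86.52° (west) — crosses 180°.
Leg 2: +101.00° → +143.97°, shortest Δλ = 42.97° (east) — does not cross 180°.
Leg 3: +143.97° → -132.66°, shortest Δλ = 83.37° (east) — crosses 180°.
Total crossings: 2.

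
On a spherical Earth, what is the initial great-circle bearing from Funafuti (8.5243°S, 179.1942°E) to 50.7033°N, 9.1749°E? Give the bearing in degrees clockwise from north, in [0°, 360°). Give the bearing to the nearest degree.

Δλ = 9.1749 − 179.1942 = -170.0193°.
θ = atan2( sin Δλ · cos φ₂ , cos φ₁ · sin φ₂ − sin φ₁ · cos φ₂ · cos Δλ )
  = atan2(-0.10977, 0.67287) = -9.265° → normalised to [0°, 360°): 350.735°.

351°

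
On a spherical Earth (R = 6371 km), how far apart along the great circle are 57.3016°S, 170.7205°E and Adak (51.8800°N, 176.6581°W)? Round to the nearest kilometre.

Δλ = -176.6581 − 170.7205 = -347.3786°; wrapped into (−180°, 180°]: 12.6214°.
Δφ = 51.8800 − -57.3016 = 109.1816°.
a = sin²(Δφ/2) + cos φ₁ · cos φ₂ · sin²(Δλ/2) = 0.668311.
c = 2·atan2(√a, √(1−a)) = 1.91412 rad → d = 6371·c ≈ 12194.88 km.

12195 km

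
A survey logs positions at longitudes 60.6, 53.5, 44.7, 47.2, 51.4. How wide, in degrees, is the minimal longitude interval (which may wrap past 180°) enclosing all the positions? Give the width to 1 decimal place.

Sort the longitudes: +44.7°, +47.2°, +51.4°, +53.5°, +60.6°.
Eastward gaps between consecutive values (wrapping around): 2.5°, 4.2°, 2.1°, 7.1°, 344.1°.
Largest gap = 344.1° ⇒ minimal covering band is its complement: 360° − 344.1° = 15.9°.
Band runs from +44.7° eastward to +60.6°.

15.9°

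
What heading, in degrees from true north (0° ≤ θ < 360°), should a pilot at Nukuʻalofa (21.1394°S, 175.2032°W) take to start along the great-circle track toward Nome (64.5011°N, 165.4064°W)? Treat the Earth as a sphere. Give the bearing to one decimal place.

4.2°

Δλ = -165.4064 − -175.2032 = 9.7968°.
θ = atan2( sin Δλ · cos φ₂ , cos φ₁ · sin φ₂ − sin φ₁ · cos φ₂ · cos Δλ )
  = atan2(0.07325, 0.99484) = 4.211° → normalised to [0°, 360°): 4.211°.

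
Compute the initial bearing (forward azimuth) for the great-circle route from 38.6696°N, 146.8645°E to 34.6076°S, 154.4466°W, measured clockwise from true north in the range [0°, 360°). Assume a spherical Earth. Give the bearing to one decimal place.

135.3°

Δλ = -154.4466 − 146.8645 = -301.3111°; wrapped into (−180°, 180°]: 58.6889°.
θ = atan2( sin Δλ · cos φ₂ , cos φ₁ · sin φ₂ − sin φ₁ · cos φ₂ · cos Δλ )
  = atan2(0.70319, -0.71070) = 135.304° → normalised to [0°, 360°): 135.304°.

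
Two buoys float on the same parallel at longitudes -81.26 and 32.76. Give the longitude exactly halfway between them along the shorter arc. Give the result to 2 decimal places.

Signed shortest Δλ from -81.26° to +32.76° is +114.02°.
Midpoint longitude = -81.26° + (+114.02°)/2 = -81.26° + 57.01° = -24.25°.

-24.25°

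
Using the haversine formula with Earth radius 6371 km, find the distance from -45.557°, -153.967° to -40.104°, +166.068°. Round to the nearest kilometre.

3280 km

Δλ = 166.068 − -153.967 = 320.035°; wrapped into (−180°, 180°]: -39.965°.
Δφ = -40.104 − -45.557 = 5.453°.
a = sin²(Δφ/2) + cos φ₁ · cos φ₂ · sin²(Δλ/2) = 0.064807.
c = 2·atan2(√a, √(1−a)) = 0.51481 rad → d = 6371·c ≈ 3279.86 km.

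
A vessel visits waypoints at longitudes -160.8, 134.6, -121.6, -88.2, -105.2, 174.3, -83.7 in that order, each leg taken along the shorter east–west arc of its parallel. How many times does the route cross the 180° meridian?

4

Leg 1: -160.8° → +134.6°, shortest Δλ = -64.6° (west) — crosses 180°.
Leg 2: +134.6° → -121.6°, shortest Δλ = 103.8° (east) — crosses 180°.
Leg 3: -121.6° → -88.2°, shortest Δλ = 33.4° (east) — does not cross 180°.
Leg 4: -88.2° → -105.2°, shortest Δλ = -17.0° (west) — does not cross 180°.
Leg 5: -105.2° → +174.3°, shortest Δλ = -80.5° (west) — crosses 180°.
Leg 6: +174.3° → -83.7°, shortest Δλ = 102.0° (east) — crosses 180°.
Total crossings: 4.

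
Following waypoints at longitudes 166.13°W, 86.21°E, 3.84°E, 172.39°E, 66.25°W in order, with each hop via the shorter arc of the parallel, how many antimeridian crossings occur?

Leg 1: -166.13° → +86.21°, shortest Δλ = -107.66° (west) — crosses 180°.
Leg 2: +86.21° → +3.84°, shortest Δλ = -82.37° (west) — does not cross 180°.
Leg 3: +3.84° → +172.39°, shortest Δλ = 168.55° (east) — does not cross 180°.
Leg 4: +172.39° → -66.25°, shortest Δλ = 121.36° (east) — crosses 180°.
Total crossings: 2.

2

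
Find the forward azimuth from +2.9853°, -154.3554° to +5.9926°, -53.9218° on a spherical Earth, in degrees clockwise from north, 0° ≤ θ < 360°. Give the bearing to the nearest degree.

83°

Δλ = -53.9218 − -154.3554 = 100.4336°.
θ = atan2( sin Δλ · cos φ₂ , cos φ₁ · sin φ₂ − sin φ₁ · cos φ₂ · cos Δλ )
  = atan2(0.97809, 0.11364) = 83.373° → normalised to [0°, 360°): 83.373°.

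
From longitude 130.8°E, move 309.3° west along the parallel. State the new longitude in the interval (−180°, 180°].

Start at +130.8°; shift −309.3° → -178.5°.
-178.5° already lies in (−180°, 180°].

178.5°W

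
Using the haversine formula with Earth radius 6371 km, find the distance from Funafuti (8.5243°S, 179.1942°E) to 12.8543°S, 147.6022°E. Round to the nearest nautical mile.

Δλ = 147.6022 − 179.1942 = -31.5920°.
Δφ = -12.8543 − -8.5243 = -4.3300°.
a = sin²(Δφ/2) + cos φ₁ · cos φ₂ · sin²(Δλ/2) = 0.072872.
c = 2·atan2(√a, √(1−a)) = 0.54668 rad → d = 6371·c ≈ 3482.89 km ≈ 1880.61 nmi.

1881 nmi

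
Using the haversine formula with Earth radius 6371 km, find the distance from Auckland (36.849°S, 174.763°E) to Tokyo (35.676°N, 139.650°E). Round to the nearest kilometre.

8842 km

Δλ = 139.650 − 174.763 = -35.113°.
Δφ = 35.676 − -36.849 = 72.525°.
a = sin²(Δφ/2) + cos φ₁ · cos φ₂ · sin²(Δλ/2) = 0.409003.
c = 2·atan2(√a, √(1−a)) = 1.38778 rad → d = 6371·c ≈ 8841.56 km.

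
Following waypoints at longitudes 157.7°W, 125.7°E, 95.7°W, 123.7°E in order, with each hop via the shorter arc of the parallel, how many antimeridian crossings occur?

3

Leg 1: -157.7° → +125.7°, shortest Δλ = -76.6° (west) — crosses 180°.
Leg 2: +125.7° → -95.7°, shortest Δλ = 138.6° (east) — crosses 180°.
Leg 3: -95.7° → +123.7°, shortest Δλ = -140.6° (west) — crosses 180°.
Total crossings: 3.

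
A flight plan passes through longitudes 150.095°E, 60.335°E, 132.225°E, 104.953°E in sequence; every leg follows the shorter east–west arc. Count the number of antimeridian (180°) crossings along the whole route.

0

Leg 1: +150.095° → +60.335°, shortest Δλ = -89.76° (west) — does not cross 180°.
Leg 2: +60.335° → +132.225°, shortest Δλ = 71.89° (east) — does not cross 180°.
Leg 3: +132.225° → +104.953°, shortest Δλ = -27.272° (west) — does not cross 180°.
Total crossings: 0.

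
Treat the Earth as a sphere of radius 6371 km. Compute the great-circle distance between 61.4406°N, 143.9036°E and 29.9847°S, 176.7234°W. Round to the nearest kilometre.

10767 km

Δλ = -176.7234 − 143.9036 = -320.6270°; wrapped into (−180°, 180°]: 39.3730°.
Δφ = -29.9847 − 61.4406 = -91.4253°.
a = sin²(Δφ/2) + cos φ₁ · cos φ₂ · sin²(Δλ/2) = 0.559429.
c = 2·atan2(√a, √(1−a)) = 1.68994 rad → d = 6371·c ≈ 10766.58 km.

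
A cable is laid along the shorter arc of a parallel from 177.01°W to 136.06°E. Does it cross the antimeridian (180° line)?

Yes

Naïve |136.06 − -177.01| = 313.07° > 180°, so the shorter arc goes the other way round — across 180°.
Signed shortest Δλ = ((136.06 − -177.01 + 180) mod 360) − 180 = -46.93°.
Going west by 46.93° from -177.01° passes through 180° before reaching +136.06°.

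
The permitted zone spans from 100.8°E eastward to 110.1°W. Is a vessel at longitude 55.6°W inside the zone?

No

Band width going east from +100.8° to -110.1°: ((-110.1 − 100.8) mod 360) = 149.1°.
Offset of -55.6° east of the west edge: ((-55.6 − 100.8) mod 360) = 203.6°.
203.6° > 149.1° ⇒ outside.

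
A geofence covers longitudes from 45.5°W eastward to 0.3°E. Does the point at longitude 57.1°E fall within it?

No

Band width going east from -45.5° to +0.3°: ((0.3 − -45.5) mod 360) = 45.8°.
Offset of +57.1° east of the west edge: ((57.1 − -45.5) mod 360) = 102.6°.
102.6° > 45.8° ⇒ outside.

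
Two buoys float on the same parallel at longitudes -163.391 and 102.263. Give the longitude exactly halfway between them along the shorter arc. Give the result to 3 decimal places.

+149.436°

Signed shortest Δλ from -163.391° to +102.263° is -94.346°.
Midpoint longitude = -163.391° + (-94.346°)/2 = -163.391° − 47.173° = -210.564°.
Normalise into (−180°, 180°]: +149.436°.
(The naïve average (-163.391 + +102.263)/2 = -30.564° is on the wrong side of the globe.)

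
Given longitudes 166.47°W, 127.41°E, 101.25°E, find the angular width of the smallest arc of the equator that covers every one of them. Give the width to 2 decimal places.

92.28°

Sort the longitudes: -166.47°, +101.25°, +127.41°.
Eastward gaps between consecutive values (wrapping around): 267.72°, 26.16°, 66.12°.
Largest gap = 267.72° ⇒ minimal covering band is its complement: 360° − 267.72° = 92.28°.
Band runs from +101.25° eastward to -166.47°, crossing the antimeridian.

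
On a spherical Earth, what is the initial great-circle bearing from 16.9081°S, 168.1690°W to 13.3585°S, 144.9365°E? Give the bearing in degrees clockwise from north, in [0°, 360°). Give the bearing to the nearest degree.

268°

Δλ = 144.9365 − -168.1690 = 313.1055°; wrapped into (−180°, 180°]: -46.8945°.
θ = atan2( sin Δλ · cos φ₂ , cos φ₁ · sin φ₂ − sin φ₁ · cos φ₂ · cos Δλ )
  = atan2(-0.71034, -0.02769) = -92.232° → normalised to [0°, 360°): 267.768°.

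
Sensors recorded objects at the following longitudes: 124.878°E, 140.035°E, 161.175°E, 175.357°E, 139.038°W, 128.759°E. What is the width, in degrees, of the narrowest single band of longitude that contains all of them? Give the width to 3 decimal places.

Sort the longitudes: -139.038°, +124.878°, +128.759°, +140.035°, +161.175°, +175.357°.
Eastward gaps between consecutive values (wrapping around): 263.916°, 3.881°, 11.276°, 21.140°, 14.182°, 45.605°.
Largest gap = 263.916° ⇒ minimal covering band is its complement: 360° − 263.916° = 96.084°.
Band runs from +124.878° eastward to -139.038°, crossing the antimeridian.

96.084°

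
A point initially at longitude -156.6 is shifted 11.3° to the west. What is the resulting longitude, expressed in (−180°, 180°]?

-167.9°

Start at -156.6°; shift −11.3° → -167.9°.
-167.9° already lies in (−180°, 180°].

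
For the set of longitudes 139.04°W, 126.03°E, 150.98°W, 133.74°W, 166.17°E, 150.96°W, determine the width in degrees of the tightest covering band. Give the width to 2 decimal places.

Sort the longitudes: -150.98°, -150.96°, -139.04°, -133.74°, +126.03°, +166.17°.
Eastward gaps between consecutive values (wrapping around): 0.02°, 11.92°, 5.30°, 259.77°, 40.14°, 42.85°.
Largest gap = 259.77° ⇒ minimal covering band is its complement: 360° − 259.77° = 100.23°.
Band runs from +126.03° eastward to -133.74°, crossing the antimeridian.

100.23°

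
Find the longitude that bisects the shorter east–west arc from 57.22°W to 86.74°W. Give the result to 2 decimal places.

71.98°W

Signed shortest Δλ from -57.22° to -86.74° is -29.52°.
Midpoint longitude = -57.22° + (-29.52°)/2 = -57.22° − 14.76° = -71.98°.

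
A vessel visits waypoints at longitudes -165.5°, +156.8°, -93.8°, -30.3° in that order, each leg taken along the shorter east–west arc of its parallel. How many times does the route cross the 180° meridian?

2

Leg 1: -165.5° → +156.8°, shortest Δλ = -37.7° (west) — crosses 180°.
Leg 2: +156.8° → -93.8°, shortest Δλ = 109.4° (east) — crosses 180°.
Leg 3: -93.8° → -30.3°, shortest Δλ = 63.5° (east) — does not cross 180°.
Total crossings: 2.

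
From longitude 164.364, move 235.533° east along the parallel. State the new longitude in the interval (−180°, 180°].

+39.897°

Start at +164.364°; shift +235.533° → +399.897°.
+399.897° lies outside (−180°, 180°]; subtract 360° → +39.897°.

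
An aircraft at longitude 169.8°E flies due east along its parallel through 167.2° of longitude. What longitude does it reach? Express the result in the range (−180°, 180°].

Start at +169.8°; shift +167.2° → +337.0°.
+337.0° lies outside (−180°, 180°]; subtract 360° → -23.0°.

23.0°W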